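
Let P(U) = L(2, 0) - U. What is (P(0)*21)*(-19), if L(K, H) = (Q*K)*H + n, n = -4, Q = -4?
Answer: 1596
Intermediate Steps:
L(K, H) = -4 - 4*H*K (L(K, H) = (-4*K)*H - 4 = -4*H*K - 4 = -4 - 4*H*K)
P(U) = -4 - U (P(U) = (-4 - 4*0*2) - U = (-4 + 0) - U = -4 - U)
(P(0)*21)*(-19) = ((-4 - 1*0)*21)*(-19) = ((-4 + 0)*21)*(-19) = -4*21*(-19) = -84*(-19) = 1596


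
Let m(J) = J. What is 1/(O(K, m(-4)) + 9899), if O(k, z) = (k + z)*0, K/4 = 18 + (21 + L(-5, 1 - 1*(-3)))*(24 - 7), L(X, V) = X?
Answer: 1/9899 ≈ 0.00010102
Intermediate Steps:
K = 1160 (K = 4*(18 + (21 - 5)*(24 - 7)) = 4*(18 + 16*17) = 4*(18 + 272) = 4*290 = 1160)
O(k, z) = 0
1/(O(K, m(-4)) + 9899) = 1/(0 + 9899) = 1/9899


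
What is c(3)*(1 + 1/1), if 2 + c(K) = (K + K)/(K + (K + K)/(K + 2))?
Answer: -8/7 ≈ -1.1429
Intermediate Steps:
c(K) = -2 + 2*K/(K + 2*K/(2 + K)) (c(K) = -2 + (K + K)/(K + (K + K)/(K + 2)) = -2 + (2*K)/(K + (2*K)/(2 + K)) = -2 + (2*K)/(K + 2*K/(2 + K)) = -2 + 2*K/(K + 2*K/(2 + K)))
c(3)*(1 + 1/1) = (-4/(4 + 3))*(1 + 1/1) = (-4/7)*(1 + 1) = -4*⅐*2 = -4/7*2 = -8/7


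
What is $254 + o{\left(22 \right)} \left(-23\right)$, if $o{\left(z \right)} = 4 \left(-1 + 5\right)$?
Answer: $-114$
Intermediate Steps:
$o{\left(z \right)} = 16$ ($o{\left(z \right)} = 4 \cdot 4 = 16$)
$254 + o{\left(22 \right)} \left(-23\right) = 254 + 16 \left(-23\right) = 254 - 368 = -114$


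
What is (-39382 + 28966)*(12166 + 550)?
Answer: -132449856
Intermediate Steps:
(-39382 + 28966)*(12166 + 550) = -10416*12716 = -132449856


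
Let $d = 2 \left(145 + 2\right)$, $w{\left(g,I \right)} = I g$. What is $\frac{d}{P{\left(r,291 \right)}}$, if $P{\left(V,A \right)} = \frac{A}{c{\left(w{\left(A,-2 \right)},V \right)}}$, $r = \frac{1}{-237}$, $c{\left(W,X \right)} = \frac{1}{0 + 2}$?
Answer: $\frac{49}{97} \approx 0.50515$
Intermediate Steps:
$c{\left(W,X \right)} = \frac{1}{2}$
$r = - \frac{1}{237} \approx -0.0042194$
$P{\left(V,A \right)} = 2 A$ ($P{\left(V,A \right)} = A \frac{1}{\frac{1}{2}} = A 2 = 2 A$)
$d = 294$ ($d = 2 \cdot 147 = 294$)
$\frac{d}{P{\left(r,291 \right)}} = \frac{294}{2 \cdot 291} = \frac{294}{582} = 294 \cdot \frac{1}{582} = \frac{49}{97}$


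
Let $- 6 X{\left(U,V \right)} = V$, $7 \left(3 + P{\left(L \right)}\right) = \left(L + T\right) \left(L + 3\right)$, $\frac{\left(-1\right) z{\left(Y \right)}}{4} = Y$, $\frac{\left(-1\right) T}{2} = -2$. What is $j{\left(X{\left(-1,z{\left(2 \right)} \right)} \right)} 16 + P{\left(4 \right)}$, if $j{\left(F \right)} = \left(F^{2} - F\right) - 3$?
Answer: $- \frac{323}{9} \approx -35.889$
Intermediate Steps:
$T = 4$ ($T = \left(-2\right) \left(-2\right) = 4$)
$z{\left(Y \right)} = - 4 Y$
$P{\left(L \right)} = -3 + \frac{\left(3 + L\right) \left(4 + L\right)}{7}$ ($P{\left(L \right)} = -3 + \frac{\left(L + 4\right) \left(L + 3\right)}{7} = -3 + \frac{\left(4 + L\right) \left(3 + L\right)}{7} = -3 + \frac{\left(3 + L\right) \left(4 + L\right)}{7}$)
$X{\left(U,V \right)} = - \frac{V}{6}$
$j{\left(F \right)} = -3 + F^{2} - F$
$j{\left(X{\left(-1,z{\left(2 \right)} \right)} \right)} 16 + P{\left(4 \right)} = \left(-3 + \left(- \frac{\left(-4\right) 2}{6}\right)^{2} - - \frac{\left(-4\right) 2}{6}\right) 16 + \left(- \frac{9}{7} + 4 + \frac{4^{2}}{7}\right) = \left(-3 + \left(\left(- \frac{1}{6}\right) \left(-8\right)\right)^{2} - \left(- \frac{1}{6}\right) \left(-8\right)\right) 16 + \left(- \frac{9}{7} + 4 + \frac{1}{7} \cdot 16\right) = \left(-3 + \left(\frac{4}{3}\right)^{2} - \frac{4}{3}\right) 16 + \left(- \frac{9}{7} + 4 + \frac{16}{7}\right) = \left(-3 + \frac{16}{9} - \frac{4}{3}\right) 16 + 5 = \left(- \frac{23}{9}\right) 16 + 5 = - \frac{368}{9} + 5 = - \frac{323}{9}$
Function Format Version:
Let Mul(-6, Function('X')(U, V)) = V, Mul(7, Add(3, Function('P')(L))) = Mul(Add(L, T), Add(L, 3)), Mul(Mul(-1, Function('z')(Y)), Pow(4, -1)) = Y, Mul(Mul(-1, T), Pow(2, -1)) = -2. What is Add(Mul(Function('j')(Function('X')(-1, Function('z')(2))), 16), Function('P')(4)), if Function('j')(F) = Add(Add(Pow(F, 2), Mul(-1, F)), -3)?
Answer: Rational(-323, 9) ≈ -35.889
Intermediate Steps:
T = 4 (T = Mul(-2, -2) = 4)
Function('z')(Y) = Mul(-4, Y)
Function('P')(L) = Add(-3, Mul(Rational(1, 7), Add(3, L), Add(4, L))) (Function('P')(L) = Add(-3, Mul(Rational(1, 7), Mul(Add(L, 4), Add(L, 3)))) = Add(-3, Mul(Rational(1, 7), Mul(Add(4, L), Add(3, L)))) = Add(-3, Mul(Rational(1, 7), Mul(Add(3, L), Add(4, L)))) = Add(-3, Mul(Rational(1, 7), Add(3, L), Add(4, L))))
Function('X')(U, V) = Mul(Rational(-1, 6), V)
Function('j')(F) = Add(-3, Pow(F, 2), Mul(-1, F))
Add(Mul(Function('j')(Function('X')(-1, Function('z')(2))), 16), Function('P')(4)) = Add(Mul(Add(-3, Pow(Mul(Rational(-1, 6), Mul(-4, 2)), 2), Mul(-1, Mul(Rational(-1, 6), Mul(-4, 2)))), 16), Add(Rational(-9, 7), 4, Mul(Rational(1, 7), Pow(4, 2)))) = Add(Mul(Add(-3, Pow(Mul(Rational(-1, 6), -8), 2), Mul(-1, Mul(Rational(-1, 6), -8))), 16), Add(Rational(-9, 7), 4, Mul(Rational(1, 7), 16))) = Add(Mul(Add(-3, Pow(Rational(4, 3), 2), Mul(-1, Rational(4, 3))), 16), Add(Rational(-9, 7), 4, Rational(16, 7))) = Add(Mul(Add(-3, Rational(16, 9), Rational(-4, 3)), 16), 5) = Add(Mul(Rational(-23, 9), 16), 5) = Add(Rational(-368, 9), 5) = Rational(-323, 9)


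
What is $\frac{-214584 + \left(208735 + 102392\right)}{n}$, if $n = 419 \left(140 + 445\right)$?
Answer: $\frac{10727}{27235} \approx 0.39387$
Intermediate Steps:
$n = 245115$ ($n = 419 \cdot 585 = 245115$)
$\frac{-214584 + \left(208735 + 102392\right)}{n} = \frac{-214584 + \left(208735 + 102392\right)}{245115} = \left(-214584 + 311127\right) \frac{1}{245115} = 96543 \cdot \frac{1}{245115} = \frac{10727}{27235}$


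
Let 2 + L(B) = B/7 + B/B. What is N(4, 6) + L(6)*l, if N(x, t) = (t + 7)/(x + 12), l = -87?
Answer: 1483/112 ≈ 13.241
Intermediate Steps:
L(B) = -1 + B/7 (L(B) = -2 + (B/7 + B/B) = -2 + (B*(⅐) + 1) = -2 + (B/7 + 1) = -2 + (1 + B/7) = -1 + B/7)
N(x, t) = (7 + t)/(12 + x)
N(4, 6) + L(6)*l = (7 + 6)/(12 + 4) + (-1 + (⅐)*6)*(-87) = 13/16 + (-1 + 6/7)*(-87) = (1/16)*13 - ⅐*(-87) = 13/16 + 87/7 = 1483/112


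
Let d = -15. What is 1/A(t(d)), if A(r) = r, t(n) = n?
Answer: -1/15 ≈ -0.066667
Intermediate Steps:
1/A(t(d)) = 1/(-15) = -1/15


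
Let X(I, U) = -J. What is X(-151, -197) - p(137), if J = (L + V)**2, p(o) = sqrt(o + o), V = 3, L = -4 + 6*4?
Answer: -529 - sqrt(274) ≈ -545.55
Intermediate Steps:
L = 20 (L = -4 + 24 = 20)
p(o) = sqrt(2)*sqrt(o) (p(o) = sqrt(2*o) = sqrt(2)*sqrt(o))
J = 529 (J = (20 + 3)**2 = 23**2 = 529)
X(I, U) = -529 (X(I, U) = -1*529 = -529)
X(-151, -197) - p(137) = -529 - sqrt(2)*sqrt(137) = -529 - sqrt(274)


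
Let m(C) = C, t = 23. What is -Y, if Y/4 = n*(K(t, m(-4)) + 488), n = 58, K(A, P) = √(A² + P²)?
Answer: -113216 - 232*√545 ≈ -1.1863e+5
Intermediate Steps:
Y = 113216 + 232*√545 (Y = 4*(58*(√(23² + (-4)²) + 488)) = 4*(58*(√(529 + 16) + 488)) = 4*(58*(√545 + 488)) = 4*(58*(488 + √545)) = 4*(28304 + 58*√545) = 113216 + 232*√545 ≈ 1.1863e+5)
-Y = -(113216 + 232*√545) = -113216 - 232*√545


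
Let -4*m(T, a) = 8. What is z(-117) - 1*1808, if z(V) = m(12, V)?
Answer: -1810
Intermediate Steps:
m(T, a) = -2 (m(T, a) = -1/4*8 = -2)
z(V) = -2
z(-117) - 1*1808 = -2 - 1*1808 = -2 - 1808 = -1810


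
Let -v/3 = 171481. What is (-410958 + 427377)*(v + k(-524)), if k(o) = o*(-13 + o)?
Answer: -3826530045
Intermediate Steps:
v = -514443 (v = -3*171481 = -514443)
(-410958 + 427377)*(v + k(-524)) = (-410958 + 427377)*(-514443 - 524*(-13 - 524)) = 16419*(-514443 - 524*(-537)) = 16419*(-514443 + 281388) = 16419*(-233055) = -3826530045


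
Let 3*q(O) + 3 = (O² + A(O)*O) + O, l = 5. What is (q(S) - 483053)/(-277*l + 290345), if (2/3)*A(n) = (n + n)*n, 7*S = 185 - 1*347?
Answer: -2831341/1651888 ≈ -1.7140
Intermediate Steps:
S = -162/7 (S = (185 - 1*347)/7 = (185 - 347)/7 = (⅐)*(-162) = -162/7 ≈ -23.143)
A(n) = 3*n² (A(n) = 3*((n + n)*n)/2 = 3*((2*n)*n)/2 = 3*(2*n²)/2 = 3*n²)
q(O) = -1 + O³ + O/3 + O²/3 (q(O) = -1 + ((O² + (3*O²)*O) + O)/3 = -1 + ((O² + 3*O³) + O)/3 = -1 + (O + O² + 3*O³)/3 = -1 + (O³ + O/3 + O²/3) = -1 + O³ + O/3 + O²/3)
(q(S) - 483053)/(-277*l + 290345) = ((-1 + (-162/7)³ + (⅓)*(-162/7) + (-162/7)²/3) - 483053)/(-277*5 + 290345) = ((-1 - 4251528/343 - 54/7 + (⅓)*(26244/49)) - 483053)/(-1385 + 290345) = ((-1 - 4251528/343 - 54/7 + 8748/49) - 483053)/288960 = (-4193281/343 - 483053)*(1/288960) = -169880460/343*1/288960 = -2831341/1651888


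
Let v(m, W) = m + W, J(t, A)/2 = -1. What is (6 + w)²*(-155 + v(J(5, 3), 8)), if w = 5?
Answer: -18029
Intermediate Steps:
J(t, A) = -2 (J(t, A) = 2*(-1) = -2)
v(m, W) = W + m
(6 + w)²*(-155 + v(J(5, 3), 8)) = (6 + 5)²*(-155 + (8 - 2)) = 11²*(-155 + 6) = 121*(-149) = -18029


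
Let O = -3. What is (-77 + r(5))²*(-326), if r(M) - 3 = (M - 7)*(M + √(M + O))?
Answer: -2302864 - 109536*√2 ≈ -2.4578e+6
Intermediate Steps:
r(M) = 3 + (-7 + M)*(M + √(-3 + M)) (r(M) = 3 + (M - 7)*(M + √(M - 3)) = 3 + (-7 + M)*(M + √(-3 + M)))
(-77 + r(5))²*(-326) = (-77 + (3 + 5² - 7*5 - 7*√(-3 + 5) + 5*√(-3 + 5)))²*(-326) = (-77 + (3 + 25 - 35 - 7*√2 + 5*√2))²*(-326) = (-77 + (-7 - 2*√2))²*(-326) = (-84 - 2*√2)²*(-326) = -326*(-84 - 2*√2)²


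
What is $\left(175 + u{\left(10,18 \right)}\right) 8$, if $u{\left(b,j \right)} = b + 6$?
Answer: $1528$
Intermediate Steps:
$u{\left(b,j \right)} = 6 + b$
$\left(175 + u{\left(10,18 \right)}\right) 8 = \left(175 + \left(6 + 10\right)\right) 8 = \left(175 + 16\right) 8 = 191 \cdot 8 = 1528$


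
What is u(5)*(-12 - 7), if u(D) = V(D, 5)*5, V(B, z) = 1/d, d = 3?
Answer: -95/3 ≈ -31.667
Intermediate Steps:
V(B, z) = ⅓ (V(B, z) = 1/3 = ⅓)
u(D) = 5/3 (u(D) = (⅓)*5 = 5/3)
u(5)*(-12 - 7) = 5*(-12 - 7)/3 = (5/3)*(-19) = -95/3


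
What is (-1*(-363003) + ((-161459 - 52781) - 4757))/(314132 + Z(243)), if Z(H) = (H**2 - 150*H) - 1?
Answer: 72003/168365 ≈ 0.42766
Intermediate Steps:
Z(H) = -1 + H**2 - 150*H
(-1*(-363003) + ((-161459 - 52781) - 4757))/(314132 + Z(243)) = (-1*(-363003) + ((-161459 - 52781) - 4757))/(314132 + (-1 + 243**2 - 150*243)) = (363003 + (-214240 - 4757))/(314132 + (-1 + 59049 - 36450)) = (363003 - 218997)/(314132 + 22598) = 144006/336730 = 144006*(1/336730) = 72003/168365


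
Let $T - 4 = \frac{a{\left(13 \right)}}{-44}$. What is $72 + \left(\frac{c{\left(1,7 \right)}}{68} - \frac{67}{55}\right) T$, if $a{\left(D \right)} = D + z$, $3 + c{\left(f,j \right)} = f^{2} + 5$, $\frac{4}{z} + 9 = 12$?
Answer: $\frac{6683065}{98736} \approx 67.686$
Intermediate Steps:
$z = \frac{4}{3}$ ($z = \frac{4}{-9 + 12} = \frac{4}{3} \approx 1.3333$)
$c{\left(f,j \right)} = 2 + f^{2}$ ($c{\left(f,j \right)} = -3 + \left(f^{2} + 5\right) = -3 + \left(5 + f^{2}\right) = 2 + f^{2}$)
$a{\left(D \right)} = \frac{4}{3} + D$ ($a{\left(D \right)} = D + \frac{4}{3} = \frac{4}{3} + D$)
$T = \frac{485}{132}$ ($T = 4 + \frac{\frac{4}{3} + 13}{-44} = 4 + \frac{43}{3} \left(- \frac{1}{44}\right) = 4 - \frac{43}{132} = \frac{485}{132} \approx 3.6742$)
$72 + \left(\frac{c{\left(1,7 \right)}}{68} - \frac{67}{55}\right) T = 72 + \left(\frac{2 + 1^{2}}{68} - \frac{67}{55}\right) \frac{485}{132} = 72 + \left(\left(2 + 1\right) \frac{1}{68} - \frac{67}{55}\right) \frac{485}{132} = 72 + \left(3 \cdot \frac{1}{68} - \frac{67}{55}\right) \frac{485}{132} = 72 + \left(\frac{3}{68} - \frac{67}{55}\right) \frac{485}{132} = 72 - \frac{425927}{98736} = \frac{6683065}{98736}$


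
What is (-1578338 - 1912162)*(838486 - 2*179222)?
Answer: -1675586601000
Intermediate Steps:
(-1578338 - 1912162)*(838486 - 2*179222) = -3490500*(838486 - 358444) = -3490500*480042 = -1675586601000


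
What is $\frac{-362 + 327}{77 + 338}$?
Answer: $- \frac{7}{83} \approx -0.084337$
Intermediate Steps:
$\frac{-362 + 327}{77 + 338} = - \frac{35}{415} = \left(-35\right) \frac{1}{415} = - \frac{7}{83}$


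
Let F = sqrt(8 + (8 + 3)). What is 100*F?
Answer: 100*sqrt(19) ≈ 435.89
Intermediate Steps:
F = sqrt(19) (F = sqrt(8 + 11) = sqrt(19) ≈ 4.3589)
100*F = 100*sqrt(19)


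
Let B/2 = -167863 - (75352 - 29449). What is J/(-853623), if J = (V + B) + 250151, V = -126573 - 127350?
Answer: 143768/284541 ≈ 0.50526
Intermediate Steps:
V = -253923
B = -427532 (B = 2*(-167863 - (75352 - 29449)) = 2*(-167863 - 1*45903) = 2*(-167863 - 45903) = 2*(-213766) = -427532)
J = -431304 (J = (-253923 - 427532) + 250151 = -681455 + 250151 = -431304)
J/(-853623) = -431304/(-853623) = -431304*(-1/853623) = 143768/284541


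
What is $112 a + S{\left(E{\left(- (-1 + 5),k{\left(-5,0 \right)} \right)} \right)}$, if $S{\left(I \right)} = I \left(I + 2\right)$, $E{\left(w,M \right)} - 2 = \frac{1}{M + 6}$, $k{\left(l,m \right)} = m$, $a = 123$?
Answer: $\frac{496261}{36} \approx 13785.0$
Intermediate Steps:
$E{\left(w,M \right)} = 2 + \frac{1}{6 + M}$ ($E{\left(w,M \right)} = 2 + \frac{1}{M + 6} = 2 + \frac{1}{6 + M}$)
$S{\left(I \right)} = I \left(2 + I\right)$
$112 a + S{\left(E{\left(- (-1 + 5),k{\left(-5,0 \right)} \right)} \right)} = 112 \cdot 123 + \frac{13 + 2 \cdot 0}{6 + 0} \left(2 + \frac{13 + 2 \cdot 0}{6 + 0}\right) = 13776 + \frac{13 + 0}{6} \left(2 + \frac{13 + 0}{6}\right) = 13776 + \frac{1}{6} \cdot 13 \left(2 + \frac{1}{6} \cdot 13\right) = 13776 + \frac{13 \left(2 + \frac{13}{6}\right)}{6} = 13776 + \frac{13}{6} \cdot \frac{25}{6} = 13776 + \frac{325}{36} = \frac{496261}{36}$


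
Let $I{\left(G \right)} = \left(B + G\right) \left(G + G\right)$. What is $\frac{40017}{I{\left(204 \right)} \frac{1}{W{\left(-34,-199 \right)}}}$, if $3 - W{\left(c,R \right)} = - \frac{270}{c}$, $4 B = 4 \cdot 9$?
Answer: $- \frac{93373}{41038} \approx -2.2753$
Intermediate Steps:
$B = 9$ ($B = \frac{4 \cdot 9}{4} = \frac{1}{4} \cdot 36 = 9$)
$W{\left(c,R \right)} = 3 + \frac{270}{c}$ ($W{\left(c,R \right)} = 3 - - \frac{270}{c} = 3 + \frac{270}{c}$)
$I{\left(G \right)} = 2 G \left(9 + G\right)$ ($I{\left(G \right)} = \left(9 + G\right) \left(G + G\right) = \left(9 + G\right) 2 G = 2 G \left(9 + G\right)$)
$\frac{40017}{I{\left(204 \right)} \frac{1}{W{\left(-34,-199 \right)}}} = \frac{40017}{2 \cdot 204 \left(9 + 204\right) \frac{1}{3 + \frac{270}{-34}}} = \frac{40017}{2 \cdot 204 \cdot 213 \frac{1}{3 + 270 \left(- \frac{1}{34}\right)}} = \frac{40017}{86904 \frac{1}{3 - \frac{135}{17}}} = \frac{40017}{86904 \frac{1}{- \frac{84}{17}}} = \frac{40017}{86904 \left(- \frac{17}{84}\right)} = \frac{40017}{- \frac{123114}{7}} = 40017 \left(- \frac{7}{123114}\right) = - \frac{93373}{41038}$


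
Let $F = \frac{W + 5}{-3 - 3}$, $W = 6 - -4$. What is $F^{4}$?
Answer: $\frac{625}{16} \approx 39.063$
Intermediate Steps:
$W = 10$ ($W = 6 + 4 = 10$)
$F = - \frac{5}{2}$ ($F = \frac{10 + 5}{-3 - 3} = \frac{15}{-6} = 15 \left(- \frac{1}{6}\right) = - \frac{5}{2} \approx -2.5$)
$F^{4} = \left(- \frac{5}{2}\right)^{4} = \frac{625}{16}$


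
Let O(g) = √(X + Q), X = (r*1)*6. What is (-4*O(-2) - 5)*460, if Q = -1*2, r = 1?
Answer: -5980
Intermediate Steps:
Q = -2
X = 6 (X = (1*1)*6 = 1*6 = 6)
O(g) = 2 (O(g) = √(6 - 2) = √4 = 2)
(-4*O(-2) - 5)*460 = (-4*2 - 5)*460 = (-8 - 5)*460 = -13*460 = -5980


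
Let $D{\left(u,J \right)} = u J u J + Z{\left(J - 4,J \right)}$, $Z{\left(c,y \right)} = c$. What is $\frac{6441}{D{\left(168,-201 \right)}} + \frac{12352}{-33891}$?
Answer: $- \frac{1083422373689}{2972703752733} \approx -0.36446$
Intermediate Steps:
$D{\left(u,J \right)} = -4 + J + J^{2} u^{2}$ ($D{\left(u,J \right)} = u J u J + \left(J - 4\right) = J u u J + \left(-4 + J\right) = J u^{2} J + \left(-4 + J\right) = J^{2} u^{2} + \left(-4 + J\right) = -4 + J + J^{2} u^{2}$)
$\frac{6441}{D{\left(168,-201 \right)}} + \frac{12352}{-33891} = \frac{6441}{-4 - 201 + \left(-201\right)^{2} \cdot 168^{2}} + \frac{12352}{-33891} = \frac{6441}{-4 - 201 + 40401 \cdot 28224} + 12352 \left(- \frac{1}{33891}\right) = \frac{6441}{-4 - 201 + 1140277824} - \frac{12352}{33891} = \frac{6441}{1140277619} - \frac{12352}{33891} = - \frac{1083422373689}{2972703752733}$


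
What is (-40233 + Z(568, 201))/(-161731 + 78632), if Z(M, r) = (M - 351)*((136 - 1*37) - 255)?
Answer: 74085/83099 ≈ 0.89153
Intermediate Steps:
Z(M, r) = 54756 - 156*M (Z(M, r) = (-351 + M)*((136 - 37) - 255) = (-351 + M)*(99 - 255) = (-351 + M)*(-156) = 54756 - 156*M)
(-40233 + Z(568, 201))/(-161731 + 78632) = (-40233 + (54756 - 156*568))/(-161731 + 78632) = (-40233 + (54756 - 88608))/(-83099) = (-40233 - 33852)*(-1/83099) = -74085*(-1/83099) = 74085/83099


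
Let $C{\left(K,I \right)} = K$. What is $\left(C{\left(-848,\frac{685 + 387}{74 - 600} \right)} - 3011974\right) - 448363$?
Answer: $-3461185$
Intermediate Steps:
$\left(C{\left(-848,\frac{685 + 387}{74 - 600} \right)} - 3011974\right) - 448363 = \left(-848 - 3011974\right) - 448363 = -3012822 - 448363 = -3461185$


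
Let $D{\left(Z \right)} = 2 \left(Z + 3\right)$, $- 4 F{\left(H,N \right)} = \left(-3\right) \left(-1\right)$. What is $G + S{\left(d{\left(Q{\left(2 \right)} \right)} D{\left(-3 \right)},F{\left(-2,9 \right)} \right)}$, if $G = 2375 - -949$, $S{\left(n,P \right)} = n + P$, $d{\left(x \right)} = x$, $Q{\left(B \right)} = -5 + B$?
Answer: $\frac{13293}{4} \approx 3323.3$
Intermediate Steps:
$F{\left(H,N \right)} = - \frac{3}{4}$ ($F{\left(H,N \right)} = - \frac{\left(-3\right) \left(-1\right)}{4} = \left(- \frac{1}{4}\right) 3 = - \frac{3}{4}$)
$D{\left(Z \right)} = 6 + 2 Z$ ($D{\left(Z \right)} = 2 \left(3 + Z\right) = 6 + 2 Z$)
$S{\left(n,P \right)} = P + n$
$G = 3324$ ($G = 2375 + 949 = 3324$)
$G + S{\left(d{\left(Q{\left(2 \right)} \right)} D{\left(-3 \right)},F{\left(-2,9 \right)} \right)} = 3324 - \left(\frac{3}{4} - \left(-5 + 2\right) \left(6 + 2 \left(-3\right)\right)\right) = 3324 - \left(\frac{3}{4} + 3 \left(6 - 6\right)\right) = 3324 - \frac{3}{4} = \frac{13293}{4}$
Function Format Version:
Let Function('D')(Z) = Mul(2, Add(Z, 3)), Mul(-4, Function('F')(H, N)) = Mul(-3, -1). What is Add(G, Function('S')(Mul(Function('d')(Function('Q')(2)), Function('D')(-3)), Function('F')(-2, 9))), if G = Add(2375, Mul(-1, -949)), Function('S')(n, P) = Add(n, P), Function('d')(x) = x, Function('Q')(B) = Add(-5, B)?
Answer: Rational(13293, 4) ≈ 3323.3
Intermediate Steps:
Function('F')(H, N) = Rational(-3, 4) (Function('F')(H, N) = Mul(Rational(-1, 4), Mul(-3, -1)) = Mul(Rational(-1, 4), 3) = Rational(-3, 4))
Function('D')(Z) = Add(6, Mul(2, Z)) (Function('D')(Z) = Mul(2, Add(3, Z)) = Add(6, Mul(2, Z)))
Function('S')(n, P) = Add(P, n)
G = 3324 (G = Add(2375, 949) = 3324)
Add(G, Function('S')(Mul(Function('d')(Function('Q')(2)), Function('D')(-3)), Function('F')(-2, 9))) = Add(3324, Add(Rational(-3, 4), Mul(Add(-5, 2), Add(6, Mul(2, -3))))) = Add(3324, Add(Rational(-3, 4), Mul(-3, Add(6, -6)))) = Add(3324, Add(Rational(-3, 4), Mul(-3, 0))) = Add(3324, Add(Rational(-3, 4), 0)) = Add(3324, Rational(-3, 4)) = Rational(13293, 4)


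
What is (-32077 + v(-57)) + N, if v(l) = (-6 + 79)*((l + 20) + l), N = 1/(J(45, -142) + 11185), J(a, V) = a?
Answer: -437284969/11230 ≈ -38939.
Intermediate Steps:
N = 1/11230 (N = 1/(45 + 11185) = 1/11230 ≈ 8.9047e-5)
v(l) = 1460 + 146*l (v(l) = 73*((20 + l) + l) = 73*(20 + 2*l) = 1460 + 146*l)
(-32077 + v(-57)) + N = (-32077 + (1460 + 146*(-57))) + 1/11230 = (-32077 + (1460 - 8322)) + 1/11230 = (-32077 - 6862) + 1/11230 = -38939 + 1/11230 = -437284969/11230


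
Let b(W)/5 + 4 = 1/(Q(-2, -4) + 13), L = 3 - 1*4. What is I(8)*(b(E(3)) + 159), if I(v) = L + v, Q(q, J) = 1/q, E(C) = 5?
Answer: 4879/5 ≈ 975.80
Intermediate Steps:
L = -1 (L = 3 - 4 = -1)
I(v) = -1 + v
b(W) = -98/5 (b(W) = -20 + 5/(1/(-2) + 13) = -20 + 5/(-½ + 13) = -20 + 5/(25/2) = -20 + 5*(2/25) = -20 + ⅖ = -98/5)
I(8)*(b(E(3)) + 159) = (-1 + 8)*(-98/5 + 159) = 7*(697/5) = 4879/5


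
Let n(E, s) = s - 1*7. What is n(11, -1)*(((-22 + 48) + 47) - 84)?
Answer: 88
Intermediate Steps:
n(E, s) = -7 + s (n(E, s) = s - 7 = -7 + s)
n(11, -1)*(((-22 + 48) + 47) - 84) = (-7 - 1)*(((-22 + 48) + 47) - 84) = -8*((26 + 47) - 84) = -8*(73 - 84) = -8*(-11) = 88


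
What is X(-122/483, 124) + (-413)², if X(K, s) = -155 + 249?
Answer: 170663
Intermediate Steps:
X(K, s) = 94
X(-122/483, 124) + (-413)² = 94 + (-413)² = 94 + 170569 = 170663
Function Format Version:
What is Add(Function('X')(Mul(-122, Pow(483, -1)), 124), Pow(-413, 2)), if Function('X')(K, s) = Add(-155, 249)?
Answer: 170663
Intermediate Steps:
Function('X')(K, s) = 94
Add(Function('X')(Mul(-122, Pow(483, -1)), 124), Pow(-413, 2)) = Add(94, Pow(-413, 2)) = Add(94, 170569) = 170663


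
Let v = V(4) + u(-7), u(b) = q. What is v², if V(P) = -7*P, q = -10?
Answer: 1444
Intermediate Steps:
u(b) = -10
v = -38 (v = -7*4 - 10 = -28 - 10 = -38)
v² = (-38)² = 1444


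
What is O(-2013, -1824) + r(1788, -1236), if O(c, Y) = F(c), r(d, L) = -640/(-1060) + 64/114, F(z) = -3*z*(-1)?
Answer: -18240299/3021 ≈ -6037.8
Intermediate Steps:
F(z) = 3*z
r(d, L) = 3520/3021 (r(d, L) = -640*(-1/1060) + 64*(1/114) = 32/53 + 32/57 = 3520/3021)
O(c, Y) = 3*c
O(-2013, -1824) + r(1788, -1236) = 3*(-2013) + 3520/3021 = -6039 + 3520/3021 = -18240299/3021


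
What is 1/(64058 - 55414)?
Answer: 1/8644 ≈ 0.00011569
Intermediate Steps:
1/(64058 - 55414) = 1/8644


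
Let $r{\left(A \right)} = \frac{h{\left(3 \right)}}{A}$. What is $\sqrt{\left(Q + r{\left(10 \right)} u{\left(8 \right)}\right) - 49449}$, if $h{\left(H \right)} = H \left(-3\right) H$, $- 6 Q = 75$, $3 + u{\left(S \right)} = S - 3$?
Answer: $\frac{i \sqrt{4946690}}{10} \approx 222.41 i$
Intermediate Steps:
$u{\left(S \right)} = -6 + S$ ($u{\left(S \right)} = -3 + \left(S - 3\right) = -3 + \left(-3 + S\right) = -6 + S$)
$Q = - \frac{25}{2}$ ($Q = \left(- \frac{1}{6}\right) 75 = - \frac{25}{2} \approx -12.5$)
$h{\left(H \right)} = - 3 H^{2}$ ($h{\left(H \right)} = - 3 H H = - 3 H^{2}$)
$r{\left(A \right)} = - \frac{27}{A}$ ($r{\left(A \right)} = \frac{\left(-3\right) 3^{2}}{A} = \frac{\left(-3\right) 9}{A} = - \frac{27}{A}$)
$\sqrt{\left(Q + r{\left(10 \right)} u{\left(8 \right)}\right) - 49449} = \sqrt{\left(- \frac{25}{2} + - \frac{27}{10} \left(-6 + 8\right)\right) - 49449} = \sqrt{\left(- \frac{25}{2} + \left(-27\right) \frac{1}{10} \cdot 2\right) - 49449} = \sqrt{\left(- \frac{25}{2} - \frac{27}{5}\right) - 49449} = \sqrt{- \frac{179}{10} - 49449} = \sqrt{- \frac{494669}{10}} = \frac{i \sqrt{4946690}}{10}$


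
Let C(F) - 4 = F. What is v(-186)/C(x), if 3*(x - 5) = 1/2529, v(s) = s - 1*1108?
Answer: -4908789/34142 ≈ -143.78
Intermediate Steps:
v(s) = -1108 + s (v(s) = s - 1108 = -1108 + s)
x = 37936/7587 (x = 5 + (1/3)/2529 = 5 + (1/3)*(1/2529) = 5 + 1/7587 = 37936/7587 ≈ 5.0001)
C(F) = 4 + F
v(-186)/C(x) = (-1108 - 186)/(4 + 37936/7587) = -1294/68284/7587 = -1294*7587/68284 = -4908789/34142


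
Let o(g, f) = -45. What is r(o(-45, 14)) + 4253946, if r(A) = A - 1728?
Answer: 4252173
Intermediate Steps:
r(A) = -1728 + A
r(o(-45, 14)) + 4253946 = (-1728 - 45) + 4253946 = -1773 + 4253946 = 4252173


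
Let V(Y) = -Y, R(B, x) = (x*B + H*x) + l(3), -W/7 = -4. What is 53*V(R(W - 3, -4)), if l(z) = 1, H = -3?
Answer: 4611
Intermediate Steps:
W = 28 (W = -7*(-4) = 28)
R(B, x) = 1 - 3*x + B*x (R(B, x) = (x*B - 3*x) + 1 = (B*x - 3*x) + 1 = (-3*x + B*x) + 1 = 1 - 3*x + B*x)
53*V(R(W - 3, -4)) = 53*(-(1 - 3*(-4) + (28 - 3)*(-4))) = 53*(-(1 + 12 + 25*(-4))) = 53*(-(1 + 12 - 100)) = 53*(-1*(-87)) = 53*87 = 4611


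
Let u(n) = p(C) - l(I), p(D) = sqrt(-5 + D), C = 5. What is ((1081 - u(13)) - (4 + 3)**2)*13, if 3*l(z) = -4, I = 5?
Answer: 40196/3 ≈ 13399.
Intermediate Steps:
l(z) = -4/3 (l(z) = (1/3)*(-4) = -4/3)
u(n) = 4/3 (u(n) = sqrt(-5 + 5) - 1*(-4/3) = sqrt(0) + 4/3 = 0 + 4/3 = 4/3)
((1081 - u(13)) - (4 + 3)**2)*13 = ((1081 - 1*4/3) - (4 + 3)**2)*13 = ((1081 - 4/3) - 7**2)*13 = (3239/3 - 49)*13 = (3092/3)*13 = 40196/3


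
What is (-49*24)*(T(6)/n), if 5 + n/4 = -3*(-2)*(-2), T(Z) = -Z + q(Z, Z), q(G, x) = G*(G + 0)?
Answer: 8820/17 ≈ 518.82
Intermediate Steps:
q(G, x) = G**2 (q(G, x) = G*G = G**2)
T(Z) = Z**2 - Z (T(Z) = -Z + Z**2 = Z**2 - Z)
n = -68 (n = -20 + 4*(-3*(-2)*(-2)) = -20 + 4*(6*(-2)) = -20 + 4*(-12) = -20 - 48 = -68)
(-49*24)*(T(6)/n) = (-49*24)*((6*(-1 + 6))/(-68)) = -1176*6*5*(-1)/68 = -35280*(-1)/68 = -1176*(-15/34) = 8820/17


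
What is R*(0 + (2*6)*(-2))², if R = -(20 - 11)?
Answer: -5184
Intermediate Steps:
R = -9 (R = -1*9 = -9)
R*(0 + (2*6)*(-2))² = -9*(0 + (2*6)*(-2))² = -9*(0 + 12*(-2))² = -9*(0 - 24)² = -9*(-24)² = -9*576 = -5184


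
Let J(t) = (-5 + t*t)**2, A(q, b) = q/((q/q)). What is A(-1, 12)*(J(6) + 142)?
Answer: -1103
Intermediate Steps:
A(q, b) = q (A(q, b) = q/1 = q*1 = q)
J(t) = (-5 + t**2)**2
A(-1, 12)*(J(6) + 142) = -((-5 + 6**2)**2 + 142) = -((-5 + 36)**2 + 142) = -(31**2 + 142) = -(961 + 142) = -1*1103 = -1103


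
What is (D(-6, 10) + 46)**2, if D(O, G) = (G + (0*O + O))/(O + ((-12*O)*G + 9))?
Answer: 1106360644/522729 ≈ 2116.5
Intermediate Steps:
D(O, G) = (G + O)/(9 + O - 12*G*O) (D(O, G) = (G + (0 + O))/(O + (-12*G*O + 9)) = (G + O)/(O + (9 - 12*G*O)) = (G + O)/(9 + O - 12*G*O))
(D(-6, 10) + 46)**2 = ((10 - 6)/(9 - 6 - 12*10*(-6)) + 46)**2 = (4/(9 - 6 + 720) + 46)**2 = (4/723 + 46)**2 = (33262/723)**2 = 1106360644/522729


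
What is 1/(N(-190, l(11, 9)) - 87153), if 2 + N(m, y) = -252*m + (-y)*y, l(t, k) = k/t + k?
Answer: -121/4763939 ≈ -2.5399e-5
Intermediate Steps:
l(t, k) = k + k/t
N(m, y) = -2 - y**2 - 252*m (N(m, y) = -2 + (-252*m + (-y)*y) = -2 + (-252*m - y**2) = -2 + (-y**2 - 252*m) = -2 - y**2 - 252*m)
1/(N(-190, l(11, 9)) - 87153) = 1/((-2 - (9 + 9/11)**2 - 252*(-190)) - 87153) = 1/((-2 - (9 + 9*(1/11))**2 + 47880) - 87153) = 1/((-2 - (9 + 9/11)**2 + 47880) - 87153) = 1/((-2 - (108/11)**2 + 47880) - 87153) = 1/((-2 - 1*11664/121 + 47880) - 87153) = 1/((-2 - 11664/121 + 47880) - 87153) = 1/(5781574/121 - 87153) = 1/(-4763939/121) = -121/4763939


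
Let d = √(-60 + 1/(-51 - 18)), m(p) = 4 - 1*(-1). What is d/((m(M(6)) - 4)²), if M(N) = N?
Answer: I*√285729/69 ≈ 7.7469*I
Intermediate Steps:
m(p) = 5 (m(p) = 4 + 1 = 5)
d = I*√285729/69 (d = √(-60 + 1/(-69)) = √(-60 - 1/69) = √(-4141/69) = I*√285729/69 ≈ 7.7469*I)
d/((m(M(6)) - 4)²) = (I*√285729/69)/((5 - 4)²) = (I*√285729/69)/(1²) = (I*√285729/69)/1 = 1*(I*√285729/69) = I*√285729/69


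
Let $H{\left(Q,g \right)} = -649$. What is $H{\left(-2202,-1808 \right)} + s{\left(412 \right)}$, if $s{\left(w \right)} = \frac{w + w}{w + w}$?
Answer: $-648$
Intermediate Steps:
$s{\left(w \right)} = 1$ ($s{\left(w \right)} = \frac{2 w}{2 w} = 2 w \frac{1}{2 w} = 1$)
$H{\left(-2202,-1808 \right)} + s{\left(412 \right)} = -649 + 1 = -648$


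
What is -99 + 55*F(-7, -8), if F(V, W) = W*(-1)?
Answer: 341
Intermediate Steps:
F(V, W) = -W
-99 + 55*F(-7, -8) = -99 + 55*(-1*(-8)) = -99 + 55*8 = -99 + 440 = 341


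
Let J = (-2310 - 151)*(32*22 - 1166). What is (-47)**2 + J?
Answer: 1139191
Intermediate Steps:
J = 1136982 (J = -2461*(704 - 1166) = -2461*(-462) = 1136982)
(-47)**2 + J = (-47)**2 + 1136982 = 2209 + 1136982 = 1139191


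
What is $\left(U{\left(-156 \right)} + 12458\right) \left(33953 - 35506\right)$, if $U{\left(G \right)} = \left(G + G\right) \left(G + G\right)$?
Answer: $-170522506$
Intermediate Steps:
$U{\left(G \right)} = 4 G^{2}$ ($U{\left(G \right)} = 2 G 2 G = 4 G^{2}$)
$\left(U{\left(-156 \right)} + 12458\right) \left(33953 - 35506\right) = \left(4 \left(-156\right)^{2} + 12458\right) \left(33953 - 35506\right) = \left(4 \cdot 24336 + 12458\right) \left(-1553\right) = \left(97344 + 12458\right) \left(-1553\right) = 109802 \left(-1553\right) = -170522506$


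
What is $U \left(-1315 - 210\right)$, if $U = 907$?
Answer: $-1383175$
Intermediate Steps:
$U \left(-1315 - 210\right) = 907 \left(-1315 - 210\right) = 907 \left(-1525\right) = -1383175$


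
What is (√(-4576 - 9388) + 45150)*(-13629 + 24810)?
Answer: 504822150 + 22362*I*√3491 ≈ 5.0482e+8 + 1.3213e+6*I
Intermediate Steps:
(√(-4576 - 9388) + 45150)*(-13629 + 24810) = (√(-13964) + 45150)*11181 = (2*I*√3491 + 45150)*11181 = (45150 + 2*I*√3491)*11181 = 504822150 + 22362*I*√3491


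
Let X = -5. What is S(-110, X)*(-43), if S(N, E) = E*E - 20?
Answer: -215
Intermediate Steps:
S(N, E) = -20 + E**2 (S(N, E) = E**2 - 20 = -20 + E**2)
S(-110, X)*(-43) = (-20 + (-5)**2)*(-43) = (-20 + 25)*(-43) = 5*(-43) = -215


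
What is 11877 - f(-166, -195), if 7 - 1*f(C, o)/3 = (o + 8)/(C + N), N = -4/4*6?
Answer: 2039793/172 ≈ 11859.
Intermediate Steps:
N = -6 (N = -4*¼*6 = -1*6 = -6)
f(C, o) = 21 - 3*(8 + o)/(-6 + C) (f(C, o) = 21 - 3*(o + 8)/(C - 6) = 21 - 3*(8 + o)/(-6 + C))
11877 - f(-166, -195) = 11877 - 3*(-50 - 1*(-195) + 7*(-166))/(-6 - 166) = 11877 - 3*(-50 + 195 - 1162)/(-172) = 11877 - 3*(-1)*(-1017)/172 = 11877 - 1*3051/172 = 11877 - 3051/172 = 2039793/172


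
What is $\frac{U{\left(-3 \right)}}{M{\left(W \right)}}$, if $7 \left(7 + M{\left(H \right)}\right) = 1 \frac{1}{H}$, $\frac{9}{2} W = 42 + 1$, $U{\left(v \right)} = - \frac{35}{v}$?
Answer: $- \frac{4214}{2523} \approx -1.6702$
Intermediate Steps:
$W = \frac{86}{9}$ ($W = \frac{2 \left(42 + 1\right)}{9} = \frac{2}{9} \cdot 43 = \frac{86}{9} \approx 9.5556$)
$M{\left(H \right)} = -7 + \frac{1}{7 H}$ ($M{\left(H \right)} = -7 + \frac{1 \frac{1}{H}}{7} = -7 + \frac{1}{7 H}$)
$\frac{U{\left(-3 \right)}}{M{\left(W \right)}} = \frac{\left(-35\right) \frac{1}{-3}}{-7 + \frac{1}{7 \cdot \frac{86}{9}}} = \frac{\left(-35\right) \left(- \frac{1}{3}\right)}{-7 + \frac{1}{7} \cdot \frac{9}{86}} = \frac{35}{3 \left(-7 + \frac{9}{602}\right)} = \frac{35}{3 \left(- \frac{4205}{602}\right)} = \frac{35}{3} \left(- \frac{602}{4205}\right) = - \frac{4214}{2523}$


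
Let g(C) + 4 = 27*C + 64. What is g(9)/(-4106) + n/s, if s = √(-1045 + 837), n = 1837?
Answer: -303/4106 - 1837*I*√13/52 ≈ -0.073794 - 127.37*I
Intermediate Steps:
s = 4*I*√13 (s = √(-208) = 4*I*√13 ≈ 14.422*I)
g(C) = 60 + 27*C (g(C) = -4 + (27*C + 64) = -4 + (64 + 27*C) = 60 + 27*C)
g(9)/(-4106) + n/s = (60 + 27*9)/(-4106) + 1837/((4*I*√13)) = (60 + 243)*(-1/4106) + 1837*(-I*√13/52) = 303*(-1/4106) - 1837*I*√13/52 = -303/4106 - 1837*I*√13/52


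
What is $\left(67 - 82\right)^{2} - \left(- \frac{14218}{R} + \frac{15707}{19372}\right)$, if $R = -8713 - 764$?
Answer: $\frac{40883113565}{183588444} \approx 222.69$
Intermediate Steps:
$R = -9477$
$\left(67 - 82\right)^{2} - \left(- \frac{14218}{R} + \frac{15707}{19372}\right) = \left(67 - 82\right)^{2} - \left(- \frac{14218}{-9477} + \frac{15707}{19372}\right) = \left(-15\right)^{2} - \left(\left(-14218\right) \left(- \frac{1}{9477}\right) + 15707 \cdot \frac{1}{19372}\right) = 225 - \left(\frac{14218}{9477} + \frac{15707}{19372}\right) = 225 - \frac{424286335}{183588444} = \frac{40883113565}{183588444}$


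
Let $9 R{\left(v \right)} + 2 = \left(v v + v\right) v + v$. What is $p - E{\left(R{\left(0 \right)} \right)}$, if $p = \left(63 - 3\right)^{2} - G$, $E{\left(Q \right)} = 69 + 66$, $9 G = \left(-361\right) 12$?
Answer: $\frac{11839}{3} \approx 3946.3$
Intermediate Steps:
$G = - \frac{1444}{3}$ ($G = \frac{\left(-361\right) 12}{9} = \frac{1}{9} \left(-4332\right) = - \frac{1444}{3} \approx -481.33$)
$R{\left(v \right)} = - \frac{2}{9} + \frac{v}{9} + \frac{v \left(v + v^{2}\right)}{9}$ ($R{\left(v \right)} = - \frac{2}{9} + \frac{\left(v v + v\right) v + v}{9} = - \frac{2}{9} + \frac{\left(v^{2} + v\right) v + v}{9} = - \frac{2}{9} + \frac{\left(v + v^{2}\right) v + v}{9} = - \frac{2}{9} + \frac{v \left(v + v^{2}\right) + v}{9} = - \frac{2}{9} + \frac{v + v \left(v + v^{2}\right)}{9} = - \frac{2}{9} + \left(\frac{v}{9} + \frac{v \left(v + v^{2}\right)}{9}\right) = - \frac{2}{9} + \frac{v}{9} + \frac{v \left(v + v^{2}\right)}{9}$)
$E{\left(Q \right)} = 135$
$p = \frac{12244}{3}$ ($p = \left(63 - 3\right)^{2} - - \frac{1444}{3} = 60^{2} + \frac{1444}{3} = 3600 + \frac{1444}{3} = \frac{12244}{3} \approx 4081.3$)
$p - E{\left(R{\left(0 \right)} \right)} = \frac{12244}{3} - 135 = \frac{11839}{3}$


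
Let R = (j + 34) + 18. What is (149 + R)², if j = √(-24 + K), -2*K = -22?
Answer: (201 + I*√13)² ≈ 40388.0 + 1449.4*I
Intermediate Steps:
K = 11 (K = -½*(-22) = 11)
j = I*√13 (j = √(-24 + 11) = √(-13) = I*√13 ≈ 3.6056*I)
R = 52 + I*√13 (R = (I*√13 + 34) + 18 = (34 + I*√13) + 18 = 52 + I*√13 ≈ 52.0 + 3.6056*I)
(149 + R)² = (149 + (52 + I*√13))² = (201 + I*√13)²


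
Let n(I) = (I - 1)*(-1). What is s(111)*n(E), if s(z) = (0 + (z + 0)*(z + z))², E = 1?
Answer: 0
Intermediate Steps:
n(I) = 1 - I (n(I) = (-1 + I)*(-1) = 1 - I)
s(z) = 4*z⁴ (s(z) = (0 + z*(2*z))² = (0 + 2*z²)² = (2*z²)² = 4*z⁴)
s(111)*n(E) = (4*111⁴)*(1 - 1*1) = (4*151807041)*(1 - 1) = 607228164*0 = 0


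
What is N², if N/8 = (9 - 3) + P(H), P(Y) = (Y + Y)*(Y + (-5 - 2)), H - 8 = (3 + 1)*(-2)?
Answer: 2304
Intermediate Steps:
H = 0 (H = 8 + (3 + 1)*(-2) = 8 + 4*(-2) = 8 - 8 = 0)
P(Y) = 2*Y*(-7 + Y) (P(Y) = (2*Y)*(Y - 7) = (2*Y)*(-7 + Y) = 2*Y*(-7 + Y))
N = 48 (N = 8*((9 - 3) + 2*0*(-7 + 0)) = 8*(6 + 2*0*(-7)) = 8*(6 + 0) = 8*6 = 48)
N² = 48² = 2304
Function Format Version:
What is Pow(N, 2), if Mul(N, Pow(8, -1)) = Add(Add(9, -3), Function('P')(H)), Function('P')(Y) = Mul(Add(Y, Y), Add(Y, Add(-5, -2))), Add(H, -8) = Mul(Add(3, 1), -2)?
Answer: 2304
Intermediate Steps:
H = 0 (H = Add(8, Mul(Add(3, 1), -2)) = Add(8, Mul(4, -2)) = Add(8, -8) = 0)
Function('P')(Y) = Mul(2, Y, Add(-7, Y)) (Function('P')(Y) = Mul(Mul(2, Y), Add(Y, -7)) = Mul(Mul(2, Y), Add(-7, Y)) = Mul(2, Y, Add(-7, Y)))
N = 48 (N = Mul(8, Add(Add(9, -3), Mul(2, 0, Add(-7, 0)))) = Mul(8, Add(6, Mul(2, 0, -7))) = Mul(8, Add(6, 0)) = Mul(8, 6) = 48)
Pow(N, 2) = Pow(48, 2) = 2304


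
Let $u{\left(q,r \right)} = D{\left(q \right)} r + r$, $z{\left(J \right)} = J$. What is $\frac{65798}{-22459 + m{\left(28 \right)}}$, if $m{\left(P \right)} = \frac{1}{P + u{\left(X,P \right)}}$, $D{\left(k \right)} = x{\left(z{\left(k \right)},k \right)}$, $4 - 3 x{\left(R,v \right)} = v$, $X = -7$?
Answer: $- \frac{31319848}{10690481} \approx -2.9297$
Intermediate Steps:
$x{\left(R,v \right)} = \frac{4}{3} - \frac{v}{3}$
$D{\left(k \right)} = \frac{4}{3} - \frac{k}{3}$
$u{\left(q,r \right)} = r + r \left(\frac{4}{3} - \frac{q}{3}\right)$ ($u{\left(q,r \right)} = \left(\frac{4}{3} - \frac{q}{3}\right) r + r = r \left(\frac{4}{3} - \frac{q}{3}\right) + r = r + r \left(\frac{4}{3} - \frac{q}{3}\right)$)
$m{\left(P \right)} = \frac{3}{17 P}$ ($m{\left(P \right)} = \frac{1}{P + \frac{P \left(7 - -7\right)}{3}} = \frac{1}{P + \frac{P \left(7 + 7\right)}{3}} = \frac{1}{P + \frac{1}{3} P 14} = \frac{1}{P + \frac{14 P}{3}} = \frac{1}{\frac{17}{3} P} = \frac{3}{17 P}$)
$\frac{65798}{-22459 + m{\left(28 \right)}} = \frac{65798}{-22459 + \frac{3}{17 \cdot 28}} = \frac{65798}{-22459 + \frac{3}{17} \cdot \frac{1}{28}} = \frac{65798}{-22459 + \frac{3}{476}} = \frac{65798}{- \frac{10690481}{476}} = 65798 \left(- \frac{476}{10690481}\right) = - \frac{31319848}{10690481}$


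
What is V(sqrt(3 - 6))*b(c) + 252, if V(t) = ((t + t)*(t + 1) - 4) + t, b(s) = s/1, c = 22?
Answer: 32 + 66*I*sqrt(3) ≈ 32.0 + 114.32*I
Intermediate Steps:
b(s) = s (b(s) = s*1 = s)
V(t) = -4 + t + 2*t*(1 + t) (V(t) = ((2*t)*(1 + t) - 4) + t = (2*t*(1 + t) - 4) + t = (-4 + 2*t*(1 + t)) + t = -4 + t + 2*t*(1 + t))
V(sqrt(3 - 6))*b(c) + 252 = (-4 + 2*(sqrt(3 - 6))**2 + 3*sqrt(3 - 6))*22 + 252 = (-4 + 2*(sqrt(-3))**2 + 3*sqrt(-3))*22 + 252 = (-4 + 2*(I*sqrt(3))**2 + 3*(I*sqrt(3)))*22 + 252 = (-4 + 2*(-3) + 3*I*sqrt(3))*22 + 252 = (-4 - 6 + 3*I*sqrt(3))*22 + 252 = (-10 + 3*I*sqrt(3))*22 + 252 = (-220 + 66*I*sqrt(3)) + 252 = 32 + 66*I*sqrt(3)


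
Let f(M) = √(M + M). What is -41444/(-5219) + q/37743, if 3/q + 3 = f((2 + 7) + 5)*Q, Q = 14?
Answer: 2856788771413/359752449481 + 28*√7/68931299 ≈ 7.9410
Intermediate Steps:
f(M) = √2*√M (f(M) = √(2*M) = √2*√M)
q = 3/(-3 + 28*√7) (q = 3/(-3 + (√2*√((2 + 7) + 5))*14) = 3/(-3 + (√2*√(9 + 5))*14) = 3/(-3 + (√2*√14)*14) = 3/(-3 + (2*√7)*14) = 3/(-3 + 28*√7) ≈ 0.042205)
-41444/(-5219) + q/37743 = -41444/(-5219) + (9/5479 + 84*√7/5479)/37743 = -41444*(-1/5219) + (9/5479 + 84*√7/5479)*(1/37743) = 41444/5219 + (3/68931299 + 28*√7/68931299) = 2856788771413/359752449481 + 28*√7/68931299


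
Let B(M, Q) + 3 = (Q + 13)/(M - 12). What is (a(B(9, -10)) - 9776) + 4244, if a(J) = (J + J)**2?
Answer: -5468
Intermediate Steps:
B(M, Q) = -3 + (13 + Q)/(-12 + M) (B(M, Q) = -3 + (Q + 13)/(M - 12) = -3 + (13 + Q)/(-12 + M))
a(J) = 4*J**2 (a(J) = (2*J)**2 = 4*J**2)
(a(B(9, -10)) - 9776) + 4244 = (4*((49 - 10 - 3*9)/(-12 + 9))**2 - 9776) + 4244 = (4*((49 - 10 - 27)/(-3))**2 - 9776) + 4244 = (4*(-1/3*12)**2 - 9776) + 4244 = (4*(-4)**2 - 9776) + 4244 = (4*16 - 9776) + 4244 = (64 - 9776) + 4244 = -9712 + 4244 = -5468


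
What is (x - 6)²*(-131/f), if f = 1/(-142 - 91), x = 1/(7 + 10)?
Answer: 311365123/289 ≈ 1.0774e+6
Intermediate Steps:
x = 1/17 ≈ 0.058824
f = -1/233 (f = 1/(-233) = -1/233 ≈ -0.0042918)
(x - 6)²*(-131/f) = (1/17 - 6)²*(-131/(-1/233)) = (-101/17)²*(-131*(-233)) = (10201/289)*30523 = 311365123/289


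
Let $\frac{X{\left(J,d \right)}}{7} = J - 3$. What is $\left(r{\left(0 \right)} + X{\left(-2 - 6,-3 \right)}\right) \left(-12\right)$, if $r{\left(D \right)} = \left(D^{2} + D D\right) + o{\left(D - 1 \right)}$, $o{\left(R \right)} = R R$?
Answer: $912$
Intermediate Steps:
$X{\left(J,d \right)} = -21 + 7 J$ ($X{\left(J,d \right)} = 7 \left(J - 3\right) = 7 \left(-3 + J\right) = -21 + 7 J$)
$o{\left(R \right)} = R^{2}$
$r{\left(D \right)} = \left(-1 + D\right)^{2} + 2 D^{2}$ ($r{\left(D \right)} = \left(D^{2} + D D\right) + \left(D - 1\right)^{2} = \left(D^{2} + D^{2}\right) + \left(D - 1\right)^{2} = 2 D^{2} + \left(-1 + D\right)^{2} = \left(-1 + D\right)^{2} + 2 D^{2}$)
$\left(r{\left(0 \right)} + X{\left(-2 - 6,-3 \right)}\right) \left(-12\right) = \left(\left(\left(-1 + 0\right)^{2} + 2 \cdot 0^{2}\right) + \left(-21 + 7 \left(-2 - 6\right)\right)\right) \left(-12\right) = \left(\left(\left(-1\right)^{2} + 2 \cdot 0\right) + \left(-21 + 7 \left(-2 - 6\right)\right)\right) \left(-12\right) = \left(\left(1 + 0\right) + \left(-21 + 7 \left(-8\right)\right)\right) \left(-12\right) = \left(1 - 77\right) \left(-12\right) = \left(-76\right) \left(-12\right) = 912$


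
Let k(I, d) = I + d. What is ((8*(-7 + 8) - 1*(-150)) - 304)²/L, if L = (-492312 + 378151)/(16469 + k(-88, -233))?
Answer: -344210768/114161 ≈ -3015.1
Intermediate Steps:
L = -114161/16148 (L = (-492312 + 378151)/(16469 + (-88 - 233)) = -114161/(16469 - 321) = -114161/16148 ≈ -7.0697)
((8*(-7 + 8) - 1*(-150)) - 304)²/L = ((8*(-7 + 8) - 1*(-150)) - 304)²/(-114161/16148) = ((8*1 + 150) - 304)²*(-16148/114161) = ((8 + 150) - 304)²*(-16148/114161) = (158 - 304)²*(-16148/114161) = (-146)²*(-16148/114161) = 21316*(-16148/114161) = -344210768/114161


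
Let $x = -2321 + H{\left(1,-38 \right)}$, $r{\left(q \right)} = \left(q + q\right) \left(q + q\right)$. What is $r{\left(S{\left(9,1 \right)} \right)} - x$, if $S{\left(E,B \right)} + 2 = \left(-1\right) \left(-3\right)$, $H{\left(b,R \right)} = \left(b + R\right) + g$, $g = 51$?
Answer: $2311$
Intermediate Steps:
$H{\left(b,R \right)} = 51 + R + b$ ($H{\left(b,R \right)} = \left(b + R\right) + 51 = \left(R + b\right) + 51 = 51 + R + b$)
$S{\left(E,B \right)} = 1$ ($S{\left(E,B \right)} = -2 - -3 = -2 + 3 = 1$)
$r{\left(q \right)} = 4 q^{2}$ ($r{\left(q \right)} = 2 q 2 q = 4 q^{2}$)
$x = -2307$ ($x = -2321 + \left(51 - 38 + 1\right) = -2321 + 14 = -2307$)
$r{\left(S{\left(9,1 \right)} \right)} - x = 4 \cdot 1^{2} - -2307 = 4 \cdot 1 + 2307 = 4 + 2307 = 2311$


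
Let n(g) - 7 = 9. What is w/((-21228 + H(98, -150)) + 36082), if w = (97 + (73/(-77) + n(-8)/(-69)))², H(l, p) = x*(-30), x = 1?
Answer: 32396833058/52306426557 ≈ 0.61937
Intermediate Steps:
H(l, p) = -30 (H(l, p) = 1*(-30) = -30)
n(g) = 16 (n(g) = 7 + 9 = 16)
w = 259174664464/28227969 (w = (97 + (73/(-77) + 16/(-69)))² = (97 + (73*(-1/77) + 16*(-1/69)))² = (97 + (-73/77 - 16/69))² = (97 - 6269/5313)² = (509092/5313)² = 259174664464/28227969 ≈ 9181.5)
w/((-21228 + H(98, -150)) + 36082) = 259174664464/(28227969*((-21228 - 30) + 36082)) = 259174664464/(28227969*(-21258 + 36082)) = (259174664464/28227969)/14824 = (259174664464/28227969)*(1/14824) = 32396833058/52306426557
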